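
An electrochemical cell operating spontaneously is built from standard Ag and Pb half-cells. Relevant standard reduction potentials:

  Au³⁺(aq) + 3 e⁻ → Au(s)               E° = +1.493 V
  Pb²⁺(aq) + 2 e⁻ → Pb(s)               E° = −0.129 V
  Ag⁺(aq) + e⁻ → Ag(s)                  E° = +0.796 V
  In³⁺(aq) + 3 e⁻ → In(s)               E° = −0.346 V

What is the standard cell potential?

+0.925 V

The Ag⁺/Ag couple has the higher E°, so Ag ion is reduced (cathode) and Pb is oxidized (anode).
E°cell = E°(cathode) − E°(anode) = +0.796 − (−0.129) = +0.925 V.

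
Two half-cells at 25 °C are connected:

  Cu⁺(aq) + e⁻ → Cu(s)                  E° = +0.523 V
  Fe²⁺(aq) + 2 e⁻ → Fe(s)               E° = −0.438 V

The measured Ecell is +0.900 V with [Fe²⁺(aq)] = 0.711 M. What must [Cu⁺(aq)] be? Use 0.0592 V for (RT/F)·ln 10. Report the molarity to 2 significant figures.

0.079 M

With Cu⁺/Cu at the cathode and Fe²⁺/Fe at the anode, E°cell = +0.523 − (−0.438) = +0.961 V (n = 2).
Since E = E° − (0.0592/n)·log Q, log Q = n(E° − E)/0.0592 = 2.061.
For 2 Cu⁺(aq) + Fe(s) → 2 Cu(s) + Fe²⁺(aq), the reaction quotient is Q = [Fe²⁺(aq)] / [Cu⁺(aq)]^2.
Solving for the unknown gives log [Cu⁺(aq)] = −1.105, so [Cu⁺(aq)] ≈ 0.079 M.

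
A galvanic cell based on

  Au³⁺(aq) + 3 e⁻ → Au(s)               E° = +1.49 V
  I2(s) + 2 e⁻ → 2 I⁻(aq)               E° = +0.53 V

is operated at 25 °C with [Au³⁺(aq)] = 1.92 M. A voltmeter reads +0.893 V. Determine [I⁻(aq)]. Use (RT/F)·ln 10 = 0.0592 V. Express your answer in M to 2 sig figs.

With Au³⁺/Au at the cathode and I₂/I⁻ at the anode, E°cell = +1.49 − (+0.53) = +0.96 V (n = 6).
Rearranging E = E° − (0.0592/n)·log Q gives log Q = 6(+0.96 − (+0.893))/0.0592 = 6.791.
The balanced reaction is 2 Au³⁺(aq) + 6 I⁻(aq) → 2 Au(s) + 3 I2(s), so Q = 1 / ([Au³⁺(aq)]^2·[I⁻(aq)]^6).
Substituting the known concentrations and solving, log [I⁻(aq)] = −1.226 and [I⁻(aq)] = 0.059 M.

0.059 M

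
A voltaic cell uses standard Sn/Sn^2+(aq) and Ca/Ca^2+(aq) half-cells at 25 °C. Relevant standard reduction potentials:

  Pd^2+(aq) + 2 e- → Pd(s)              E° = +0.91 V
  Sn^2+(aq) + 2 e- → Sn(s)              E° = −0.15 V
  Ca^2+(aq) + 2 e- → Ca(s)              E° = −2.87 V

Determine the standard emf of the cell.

+2.72 V

The Sn²⁺/Sn couple has the higher E°, so Sn ion is reduced (cathode) and Ca is oxidized (anode).
E°cell = E°(cathode) − E°(anode) = −0.15 − (−2.87) = +2.72 V.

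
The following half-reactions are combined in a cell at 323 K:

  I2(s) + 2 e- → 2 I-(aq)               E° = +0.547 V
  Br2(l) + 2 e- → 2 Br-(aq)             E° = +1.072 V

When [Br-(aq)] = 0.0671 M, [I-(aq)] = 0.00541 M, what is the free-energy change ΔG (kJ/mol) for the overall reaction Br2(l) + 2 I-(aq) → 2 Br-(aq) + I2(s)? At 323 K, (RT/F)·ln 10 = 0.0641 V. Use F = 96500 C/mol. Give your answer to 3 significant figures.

−87.8 kJ/mol

E°cell = +1.072 − (+0.547) = +0.525 V; the balanced reaction transfers n = 2 electrons.
Here Q = [Br-(aq)]^2 / [I-(aq)]^2 = 154 (log Q = 2.187), giving E = +0.525 − (0.0641/2)·(2.187) = +0.4549 V.
Finally ΔG = −nFE = −(2)(96500 C/mol)(+0.4549 V) = −87.8 kJ/mol.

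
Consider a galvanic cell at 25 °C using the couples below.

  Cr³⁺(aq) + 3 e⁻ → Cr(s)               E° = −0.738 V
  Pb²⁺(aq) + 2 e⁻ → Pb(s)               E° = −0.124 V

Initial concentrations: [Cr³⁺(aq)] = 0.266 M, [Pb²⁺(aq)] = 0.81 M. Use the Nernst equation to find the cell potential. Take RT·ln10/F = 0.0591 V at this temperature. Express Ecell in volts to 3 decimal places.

Since E°(Pb²⁺/Pb) > E°(Cr³⁺/Cr), Pb²⁺/Pb serves as the cathode.
The standard potential is −0.124 − (−0.738) = +0.614 V and the balanced reaction transfers n = 6 electrons.
Balancing gives 3 Pb²⁺(aq) + 2 Cr(s) → 3 Pb(s) + 2 Cr³⁺(aq); hence Q = [Cr³⁺(aq)]^2 / [Pb²⁺(aq)]^3 = 0.133 (log Q = −0.876).
By the Nernst equation, E = +0.614 − (0.0591/6)·(−0.876) = +0.623 V.

+0.623 V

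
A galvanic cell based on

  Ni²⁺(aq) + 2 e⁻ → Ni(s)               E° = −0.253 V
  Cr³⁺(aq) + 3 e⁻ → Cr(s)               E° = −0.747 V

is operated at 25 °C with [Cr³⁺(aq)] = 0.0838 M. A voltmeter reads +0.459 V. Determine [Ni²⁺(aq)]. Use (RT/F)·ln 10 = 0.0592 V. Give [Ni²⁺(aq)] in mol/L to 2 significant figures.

With Ni²⁺/Ni at the cathode and Cr³⁺/Cr at the anode, E°cell = −0.253 − (−0.747) = +0.494 V (n = 6).
Since E = E° − (0.0592/n)·log Q, log Q = n(E° − E)/0.0592 = 3.547.
The balanced reaction is 3 Ni²⁺(aq) + 2 Cr(s) → 3 Ni(s) + 2 Cr³⁺(aq), so Q = [Cr³⁺(aq)]^2 / [Ni²⁺(aq)]^3.
Substituting the known concentrations and solving, log [Ni²⁺(aq)] = −1.900 and [Ni²⁺(aq)] = 0.013 M.

0.013 M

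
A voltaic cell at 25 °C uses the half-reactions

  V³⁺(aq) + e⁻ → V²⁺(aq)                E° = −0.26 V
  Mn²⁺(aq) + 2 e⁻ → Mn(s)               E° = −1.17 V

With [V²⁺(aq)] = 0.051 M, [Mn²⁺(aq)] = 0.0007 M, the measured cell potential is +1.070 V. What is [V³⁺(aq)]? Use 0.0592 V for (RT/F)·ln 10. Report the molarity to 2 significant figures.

With V³⁺/V²⁺ at the cathode and Mn²⁺/Mn at the anode, E°cell = −0.26 − (−1.17) = +0.91 V (n = 2).
Since E = E° − (0.0592/n)·log Q, log Q = n(E° − E)/0.0592 = −5.405.
Balancing electrons gives 2 V³⁺(aq) + Mn(s) → 2 V²⁺(aq) + Mn²⁺(aq); thus Q = ([V²⁺(aq)]^2·[Mn²⁺(aq)]) / [V³⁺(aq)]^2.
Substituting the known concentrations and solving, log [V³⁺(aq)] = −0.167 and [V³⁺(aq)] = 0.68 M.

0.68 M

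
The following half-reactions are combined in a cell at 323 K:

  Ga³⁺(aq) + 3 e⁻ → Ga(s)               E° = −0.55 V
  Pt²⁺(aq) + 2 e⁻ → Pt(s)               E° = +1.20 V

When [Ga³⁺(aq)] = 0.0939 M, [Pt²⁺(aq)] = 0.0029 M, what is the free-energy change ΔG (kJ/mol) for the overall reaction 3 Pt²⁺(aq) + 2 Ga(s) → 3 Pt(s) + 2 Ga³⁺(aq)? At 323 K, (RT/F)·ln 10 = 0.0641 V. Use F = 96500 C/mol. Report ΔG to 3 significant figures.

The standard cell potential is +1.20 − (−0.55) = +1.75 V, with n = 6 electrons in the balanced equation.
The reaction quotient is [Ga³⁺(aq)]^2 / [Pt²⁺(aq)]^3 = 3.62×10^5; by Nernst, E = +1.75 − (0.0641/6)(5.558) = +1.6906 V.
ΔG = −nFE = −(6)(96500)(+1.6906) J/mol = −979 kJ/mol.

−979 kJ/mol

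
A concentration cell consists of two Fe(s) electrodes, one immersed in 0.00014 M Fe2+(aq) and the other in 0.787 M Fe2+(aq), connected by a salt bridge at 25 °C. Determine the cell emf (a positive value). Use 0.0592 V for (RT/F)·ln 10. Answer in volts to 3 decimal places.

0.111 V

For a concentration cell E°cell = 0, since both electrodes use the same couple.
The compartment with the higher Fe2+(aq) concentration (0.787 M) acts as the cathode; ions are reduced there and produced at the dilute (0.00014 M) anode.
With n = 2, Ecell = −(0.0592/2)·log([dilute]/[conc]) = −(0.0592/2)·log(0.00014/0.787) = +0.111 V.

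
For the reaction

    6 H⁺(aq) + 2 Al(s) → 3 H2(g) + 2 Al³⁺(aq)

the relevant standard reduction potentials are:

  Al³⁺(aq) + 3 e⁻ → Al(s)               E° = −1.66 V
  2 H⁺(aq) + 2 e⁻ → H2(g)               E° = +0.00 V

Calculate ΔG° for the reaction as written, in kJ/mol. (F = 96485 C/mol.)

In the reaction as written H⁺(aq) is reduced, so the 2H⁺/H₂ couple is the cathode and Al³⁺/Al is the anode.
E°cell = +0.00 − (−1.66) = +1.66 V; balancing electrons gives n = 6.
ΔG° = −nFE°cell = −(6)(96485)(+1.66) J/mol = −961 kJ/mol.

−961 kJ/mol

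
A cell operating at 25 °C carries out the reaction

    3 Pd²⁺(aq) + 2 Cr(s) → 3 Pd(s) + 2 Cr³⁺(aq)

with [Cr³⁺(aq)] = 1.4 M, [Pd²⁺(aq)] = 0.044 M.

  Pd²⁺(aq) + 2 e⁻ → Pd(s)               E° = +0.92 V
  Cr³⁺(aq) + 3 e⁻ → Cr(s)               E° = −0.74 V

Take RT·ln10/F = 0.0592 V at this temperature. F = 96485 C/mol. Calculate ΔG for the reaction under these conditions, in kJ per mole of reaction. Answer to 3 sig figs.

The standard cell potential is +0.92 − (−0.74) = +1.66 V, with n = 6 electrons in the balanced equation.
Q = [Cr³⁺(aq)]^2 / [Pd²⁺(aq)]^3 = 2.3×10^4, so log Q = 4.362 and E = +1.66 − (0.0592/6)(4.362) = +1.6170 V.
Then ΔG = −nFE = −6 × 96485 × +1.6170 J/mol = −936 kJ/mol.

−936 kJ/mol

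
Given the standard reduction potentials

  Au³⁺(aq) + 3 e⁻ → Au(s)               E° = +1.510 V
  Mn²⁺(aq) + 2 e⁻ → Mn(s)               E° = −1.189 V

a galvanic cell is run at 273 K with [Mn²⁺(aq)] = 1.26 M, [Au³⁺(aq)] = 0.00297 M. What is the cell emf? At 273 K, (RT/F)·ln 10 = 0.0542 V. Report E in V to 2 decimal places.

+2.65 V

Au³⁺/Au is reduced (cathode, E° = +1.510 V) and Mn²⁺/Mn is oxidized (anode).
E°cell = +1.510 − (−1.189) = +2.699 V, with n = 6 electrons transferred.
For the overall reaction 2 Au³⁺(aq) + 3 Mn(s) → 2 Au(s) + 3 Mn²⁺(aq), Q = [Mn²⁺(aq)]^3 / [Au³⁺(aq)]^2 = 2.27×10^5, giving log Q = 5.356.
E = E° − (0.0542/n)·log Q = +2.699 − (0.0542/6)(5.356) = +2.65 V.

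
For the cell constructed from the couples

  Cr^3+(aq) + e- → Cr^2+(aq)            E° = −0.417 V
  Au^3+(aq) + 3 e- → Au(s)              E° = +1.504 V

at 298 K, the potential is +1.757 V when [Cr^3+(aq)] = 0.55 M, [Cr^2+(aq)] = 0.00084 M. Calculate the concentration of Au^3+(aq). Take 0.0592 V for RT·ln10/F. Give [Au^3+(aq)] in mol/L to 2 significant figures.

With Au³⁺/Au at the cathode and Cr³⁺/Cr²⁺ at the anode, E°cell = +1.504 − (−0.417) = +1.921 V (n = 3).
Since E = E° − (0.0592/n)·log Q, log Q = n(E° − E)/0.0592 = 8.311.
The balanced reaction is Au^3+(aq) + 3 Cr^2+(aq) → Au(s) + 3 Cr^3+(aq), so Q = [Cr^3+(aq)]^3 / ([Au^3+(aq)]·[Cr^2+(aq)]^3).
Solving for the unknown gives log [Au^3+(aq)] = 0.137, so [Au^3+(aq)] ≈ 1.4 M.

1.4 M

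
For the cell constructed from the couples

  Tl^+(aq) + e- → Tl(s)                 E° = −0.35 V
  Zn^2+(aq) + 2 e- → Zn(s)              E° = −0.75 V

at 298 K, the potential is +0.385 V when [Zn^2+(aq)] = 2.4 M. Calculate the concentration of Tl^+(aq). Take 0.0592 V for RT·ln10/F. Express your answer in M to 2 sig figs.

With Tl⁺/Tl at the cathode and Zn²⁺/Zn at the anode, E°cell = −0.35 − (−0.75) = +0.40 V (n = 2).
Rearranging E = E° − (0.0592/n)·log Q gives log Q = 2(+0.40 − (+0.385))/0.0592 = 0.507.
Balancing electrons gives 2 Tl^+(aq) + Zn(s) → 2 Tl(s) + Zn^2+(aq); thus Q = [Zn^2+(aq)] / [Tl^+(aq)]^2.
Isolating [Tl^+(aq)] in Q = 10^{0.507} yields log [Tl^+(aq)] = −0.063, i.e. 0.86 M.

0.86 M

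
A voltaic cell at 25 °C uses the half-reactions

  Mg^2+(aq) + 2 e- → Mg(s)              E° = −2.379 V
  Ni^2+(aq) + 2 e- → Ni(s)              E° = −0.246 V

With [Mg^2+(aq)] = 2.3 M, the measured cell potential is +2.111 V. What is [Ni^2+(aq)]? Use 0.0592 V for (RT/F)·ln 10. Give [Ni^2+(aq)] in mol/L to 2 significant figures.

With Ni²⁺/Ni at the cathode and Mg²⁺/Mg at the anode, E°cell = −0.246 − (−2.379) = +2.133 V (n = 2).
Rearranging E = E° − (0.0592/n)·log Q gives log Q = 2(+2.133 − (+2.111))/0.0592 = 0.743.
The balanced reaction is Ni^2+(aq) + Mg(s) → Ni(s) + Mg^2+(aq), so Q = [Mg^2+(aq)] / [Ni^2+(aq)].
Isolating [Ni^2+(aq)] in Q = 10^{0.743} yields log [Ni^2+(aq)] = −0.381, i.e. 0.42 M.

0.42 M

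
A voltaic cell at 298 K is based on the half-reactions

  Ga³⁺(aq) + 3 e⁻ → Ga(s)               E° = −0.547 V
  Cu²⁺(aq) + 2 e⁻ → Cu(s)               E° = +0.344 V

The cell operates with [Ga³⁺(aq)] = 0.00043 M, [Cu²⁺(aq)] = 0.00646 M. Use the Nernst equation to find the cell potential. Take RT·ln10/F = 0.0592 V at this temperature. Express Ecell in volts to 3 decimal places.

The Cu²⁺/Cu couple has the more positive E°, so it is the cathode; Ga³⁺/Ga is the anode.
The standard potential is +0.344 − (−0.547) = +0.891 V and the balanced reaction transfers n = 6 electrons.
The balanced reaction is 3 Cu²⁺(aq) + 2 Ga(s) → 3 Cu(s) + 2 Ga³⁺(aq), so Q = [Ga³⁺(aq)]^2 / [Cu²⁺(aq)]^3 = 0.686 and log Q = −0.164.
By the Nernst equation, E = +0.891 − (0.0592/6)·(−0.164) = +0.893 V.

+0.893 V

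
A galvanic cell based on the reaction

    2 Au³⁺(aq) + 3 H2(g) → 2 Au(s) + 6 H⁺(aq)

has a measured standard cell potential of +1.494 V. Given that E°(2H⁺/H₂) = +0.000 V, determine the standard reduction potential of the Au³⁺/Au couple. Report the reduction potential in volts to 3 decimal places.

+1.494 V

In the reaction as written the Au³⁺/Au couple is reduced (cathode) and 2H⁺/H₂ is oxidized (anode), so E°cell = E°(Au³⁺/Au) − E°(2H⁺/H₂).
E°(Au³⁺/Au) = E°cell + E°(anode) = +1.494 + (+0.000) = +1.494 V.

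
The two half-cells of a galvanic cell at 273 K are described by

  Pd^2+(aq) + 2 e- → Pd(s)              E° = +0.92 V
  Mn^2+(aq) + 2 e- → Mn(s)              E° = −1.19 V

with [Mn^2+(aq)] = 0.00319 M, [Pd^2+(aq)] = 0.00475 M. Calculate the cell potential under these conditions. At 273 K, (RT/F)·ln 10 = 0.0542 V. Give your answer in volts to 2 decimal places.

Pd²⁺/Pd is reduced (cathode, E° = +0.92 V) and Mn²⁺/Mn is oxidized (anode).
E°cell = E°cat − E°an = +0.92 − (−1.19) = +2.11 V; n = 2.
For the overall reaction Pd^2+(aq) + Mn(s) → Pd(s) + Mn^2+(aq), Q = [Mn^2+(aq)] / [Pd^2+(aq)] = 0.672, giving log Q = −0.173.
By the Nernst equation, E = +2.11 − (0.0542/2)·(−0.173) = +2.11 V.

+2.11 V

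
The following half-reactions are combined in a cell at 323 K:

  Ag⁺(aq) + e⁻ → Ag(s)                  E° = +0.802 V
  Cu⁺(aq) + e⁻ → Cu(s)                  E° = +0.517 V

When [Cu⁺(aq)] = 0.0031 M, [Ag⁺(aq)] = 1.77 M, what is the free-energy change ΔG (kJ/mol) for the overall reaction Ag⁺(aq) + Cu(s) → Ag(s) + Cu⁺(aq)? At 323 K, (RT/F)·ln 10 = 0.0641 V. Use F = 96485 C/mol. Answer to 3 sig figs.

E°cell = +0.802 − (+0.517) = +0.285 V; the balanced reaction transfers n = 1 electron.
The reaction quotient is [Cu⁺(aq)] / [Ag⁺(aq)] = 0.00175; by Nernst, E = +0.285 − (0.0641/1)(−2.757) = +0.4617 V.
Then ΔG = −nFE = −1 × 96485 × +0.4617 J/mol = −44.5 kJ/mol.

−44.5 kJ/mol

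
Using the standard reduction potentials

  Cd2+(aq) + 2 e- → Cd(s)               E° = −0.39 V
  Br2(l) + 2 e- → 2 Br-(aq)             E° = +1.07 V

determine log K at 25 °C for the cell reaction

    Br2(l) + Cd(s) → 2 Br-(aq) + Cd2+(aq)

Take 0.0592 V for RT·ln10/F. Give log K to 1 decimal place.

The Br₂/Br⁻ couple is reduced (cathode); E°cell = +1.07 − (−0.39) = +1.46 V with n = 2.
At equilibrium E = 0, so log K = nE°cell / 0.0592 = (2)(+1.46) / 0.0592 = 49.3.

log K = 49.3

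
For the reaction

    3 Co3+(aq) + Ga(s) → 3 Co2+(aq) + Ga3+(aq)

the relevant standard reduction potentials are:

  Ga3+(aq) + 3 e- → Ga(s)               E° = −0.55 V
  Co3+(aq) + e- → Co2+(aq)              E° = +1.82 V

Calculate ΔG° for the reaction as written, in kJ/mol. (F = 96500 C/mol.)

−686 kJ/mol

In the reaction as written Co3+(aq) is reduced, so the Co³⁺/Co²⁺ couple is the cathode and Ga³⁺/Ga is the anode.
E°cell = +1.82 − (−0.55) = +2.37 V; balancing electrons gives n = 3.
ΔG° = −nFE°cell = −(3)(96500)(+2.37) J/mol = −686 kJ/mol.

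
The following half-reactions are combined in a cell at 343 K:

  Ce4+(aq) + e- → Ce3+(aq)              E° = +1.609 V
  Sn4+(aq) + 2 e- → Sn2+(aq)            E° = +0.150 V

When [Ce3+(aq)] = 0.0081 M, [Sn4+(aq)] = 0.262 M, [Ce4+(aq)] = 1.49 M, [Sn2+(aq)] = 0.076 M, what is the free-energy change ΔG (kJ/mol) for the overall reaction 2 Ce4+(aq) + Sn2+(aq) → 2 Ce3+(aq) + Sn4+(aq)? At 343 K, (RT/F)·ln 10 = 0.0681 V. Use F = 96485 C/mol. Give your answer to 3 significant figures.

−308 kJ/mol

E°cell = +1.609 − (+0.150) = +1.459 V; the balanced reaction transfers n = 2 electrons.
The reaction quotient is ([Ce3+(aq)]^2·[Sn4+(aq)]) / ([Ce4+(aq)]^2·[Sn2+(aq)]) = 0.000102; by Nernst, E = +1.459 − (0.0681/2)(−3.992) = +1.5949 V.
Finally ΔG = −nFE = −(2)(96485 C/mol)(+1.5949 V) = −308 kJ/mol.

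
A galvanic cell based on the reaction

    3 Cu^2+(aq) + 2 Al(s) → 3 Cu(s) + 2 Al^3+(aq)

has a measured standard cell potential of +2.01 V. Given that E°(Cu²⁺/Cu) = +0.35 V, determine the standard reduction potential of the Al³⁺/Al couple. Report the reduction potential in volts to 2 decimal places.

−1.66 V

In the reaction as written the Cu²⁺/Cu couple is reduced (cathode) and Al³⁺/Al is oxidized (anode), so E°cell = E°(Cu²⁺/Cu) − E°(Al³⁺/Al).
E°(Al³⁺/Al) = E°(cathode) − E°cell = +0.35 − (+2.01) = −1.66 V.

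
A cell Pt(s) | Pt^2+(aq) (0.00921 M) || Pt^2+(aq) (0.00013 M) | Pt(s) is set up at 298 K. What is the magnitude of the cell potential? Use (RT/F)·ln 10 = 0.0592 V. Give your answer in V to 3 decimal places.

For a concentration cell E°cell = 0, since both electrodes use the same couple.
The compartment with the higher Pt^2+(aq) concentration (0.00921 M) acts as the cathode; ions are reduced there and produced at the dilute (0.00013 M) anode.
With n = 2, Ecell = −(0.0592/2)·log([dilute]/[conc]) = −(0.0592/2)·log(0.00013/0.00921) = +0.055 V.

0.055 V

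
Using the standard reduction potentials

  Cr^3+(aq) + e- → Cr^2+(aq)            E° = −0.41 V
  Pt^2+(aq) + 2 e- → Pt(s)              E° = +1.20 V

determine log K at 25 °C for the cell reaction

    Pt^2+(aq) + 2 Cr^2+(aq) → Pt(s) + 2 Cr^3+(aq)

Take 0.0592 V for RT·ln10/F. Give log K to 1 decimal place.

The Pt²⁺/Pt couple is reduced (cathode); E°cell = +1.20 − (−0.41) = +1.61 V with n = 2.
At equilibrium E = 0, so log K = nE°cell / 0.0592 = (2)(+1.61) / 0.0592 = 54.4.

log K = 54.4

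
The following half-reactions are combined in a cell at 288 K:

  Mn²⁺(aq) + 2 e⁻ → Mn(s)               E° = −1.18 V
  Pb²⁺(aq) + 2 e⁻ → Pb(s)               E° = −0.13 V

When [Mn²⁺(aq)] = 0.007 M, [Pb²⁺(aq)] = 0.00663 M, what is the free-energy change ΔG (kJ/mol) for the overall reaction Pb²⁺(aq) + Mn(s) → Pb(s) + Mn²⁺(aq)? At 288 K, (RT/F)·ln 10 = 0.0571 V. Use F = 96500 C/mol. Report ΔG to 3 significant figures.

The standard cell potential is −0.13 − (−1.18) = +1.05 V, with n = 2 electrons in the balanced equation.
The reaction quotient is [Mn²⁺(aq)] / [Pb²⁺(aq)] = 1.06; by Nernst, E = +1.05 − (0.0571/2)(0.024) = +1.0493 V.
Then ΔG = −nFE = −2 × 96500 × +1.0493 J/mol = −203 kJ/mol.

−203 kJ/mol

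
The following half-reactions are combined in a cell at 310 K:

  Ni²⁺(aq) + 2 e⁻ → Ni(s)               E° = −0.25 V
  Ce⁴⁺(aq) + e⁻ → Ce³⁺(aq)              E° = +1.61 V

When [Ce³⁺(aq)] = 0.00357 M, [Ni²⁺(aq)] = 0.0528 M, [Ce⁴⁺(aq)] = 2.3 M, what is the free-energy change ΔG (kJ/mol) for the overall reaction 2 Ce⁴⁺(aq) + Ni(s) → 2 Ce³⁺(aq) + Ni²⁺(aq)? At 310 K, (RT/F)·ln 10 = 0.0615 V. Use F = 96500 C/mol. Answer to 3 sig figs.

−400 kJ/mol

With Ce⁴⁺/Ce³⁺ reduced at the cathode, E°cell = +1.61 − (−0.25) = +1.86 V and n = 2.
The reaction quotient is ([Ce³⁺(aq)]^2·[Ni²⁺(aq)]) / [Ce⁴⁺(aq)]^2 = 1.27×10^−7; by Nernst, E = +1.86 − (0.0615/2)(−6.895) = +2.0720 V.
Finally ΔG = −nFE = −(2)(96500 C/mol)(+2.0720 V) = −400 kJ/mol.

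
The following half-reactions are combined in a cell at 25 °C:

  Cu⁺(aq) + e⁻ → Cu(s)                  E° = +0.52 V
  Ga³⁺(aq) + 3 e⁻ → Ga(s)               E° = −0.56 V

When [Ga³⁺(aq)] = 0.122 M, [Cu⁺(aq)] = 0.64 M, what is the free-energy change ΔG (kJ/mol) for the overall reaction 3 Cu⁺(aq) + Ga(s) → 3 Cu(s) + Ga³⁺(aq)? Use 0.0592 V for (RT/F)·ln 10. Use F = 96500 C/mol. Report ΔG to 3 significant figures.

−315 kJ/mol

E°cell = +0.52 − (−0.56) = +1.08 V; the balanced reaction transfers n = 3 electrons.
Q = [Ga³⁺(aq)] / [Cu⁺(aq)]^3 = 0.465, so log Q = −0.332 and E = +1.08 − (0.0592/3)(−0.332) = +1.0866 V.
Then ΔG = −nFE = −3 × 96500 × +1.0866 J/mol = −315 kJ/mol.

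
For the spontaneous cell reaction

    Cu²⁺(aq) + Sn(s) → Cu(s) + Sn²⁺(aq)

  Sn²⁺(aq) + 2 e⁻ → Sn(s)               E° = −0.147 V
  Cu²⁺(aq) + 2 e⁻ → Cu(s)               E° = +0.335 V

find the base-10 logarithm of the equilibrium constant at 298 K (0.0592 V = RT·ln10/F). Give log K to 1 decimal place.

log K = 16.3

The Cu²⁺/Cu couple is reduced (cathode); E°cell = +0.335 − (−0.147) = +0.482 V with n = 2.
At equilibrium E = 0, so log K = nE°cell / 0.0592 = (2)(+0.482) / 0.0592 = 16.3.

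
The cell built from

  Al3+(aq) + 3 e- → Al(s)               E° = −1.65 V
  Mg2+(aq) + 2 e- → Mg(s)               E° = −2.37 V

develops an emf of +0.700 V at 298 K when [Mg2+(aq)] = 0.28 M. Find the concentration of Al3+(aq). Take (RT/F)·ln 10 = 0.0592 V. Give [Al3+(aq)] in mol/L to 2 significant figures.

0.014 M

Al³⁺/Al is the cathode (higher E°); E°cell = −1.65 − (−2.37) = +0.72 V with n = 6.
From the Nernst equation, log Q = n(E° − E)/0.0592 = 6·(+0.72 − (+0.700))/0.0592 = 2.027.
For 2 Al3+(aq) + 3 Mg(s) → 2 Al(s) + 3 Mg2+(aq), the reaction quotient is Q = [Mg2+(aq)]^3 / [Al3+(aq)]^2.
Substituting the known concentrations and solving, log [Al3+(aq)] = −1.843 and [Al3+(aq)] = 0.014 M.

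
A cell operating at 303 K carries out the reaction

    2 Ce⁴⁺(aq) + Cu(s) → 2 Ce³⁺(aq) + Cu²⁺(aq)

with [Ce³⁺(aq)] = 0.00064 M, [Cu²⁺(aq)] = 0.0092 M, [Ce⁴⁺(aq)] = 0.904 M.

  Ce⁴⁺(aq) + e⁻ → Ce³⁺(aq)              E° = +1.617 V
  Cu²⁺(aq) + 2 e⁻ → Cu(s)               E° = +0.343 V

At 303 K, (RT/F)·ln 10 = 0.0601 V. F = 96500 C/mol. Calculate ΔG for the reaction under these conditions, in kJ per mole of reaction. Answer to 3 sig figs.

−294 kJ/mol

E°cell = +1.617 − (+0.343) = +1.274 V; the balanced reaction transfers n = 2 electrons.
Q = ([Ce³⁺(aq)]^2·[Cu²⁺(aq)]) / [Ce⁴⁺(aq)]^2 = 4.61×10^−9, so log Q = −8.336 and E = +1.274 − (0.0601/2)(−8.336) = +1.5245 V.
Then ΔG = −nFE = −2 × 96500 × +1.5245 J/mol = −294 kJ/mol.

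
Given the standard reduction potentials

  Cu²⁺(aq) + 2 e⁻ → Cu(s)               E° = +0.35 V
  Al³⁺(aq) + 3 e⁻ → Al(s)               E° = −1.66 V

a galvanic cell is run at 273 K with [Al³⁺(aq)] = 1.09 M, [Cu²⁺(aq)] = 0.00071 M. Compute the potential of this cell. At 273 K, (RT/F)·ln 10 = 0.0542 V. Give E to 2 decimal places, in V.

+1.92 V

Since E°(Cu²⁺/Cu) > E°(Al³⁺/Al), Cu²⁺/Cu serves as the cathode.
E°cell = +0.35 − (−1.66) = +2.01 V, with n = 6 electrons transferred.
Balancing gives 3 Cu²⁺(aq) + 2 Al(s) → 3 Cu(s) + 2 Al³⁺(aq); hence Q = [Al³⁺(aq)]^2 / [Cu²⁺(aq)]^3 = 3.32×10^9 (log Q = 9.521).
Applying E = E° − (RT ln10/nF)·log Q gives +2.01 − (0.0542/6)(9.521) = +1.92 V.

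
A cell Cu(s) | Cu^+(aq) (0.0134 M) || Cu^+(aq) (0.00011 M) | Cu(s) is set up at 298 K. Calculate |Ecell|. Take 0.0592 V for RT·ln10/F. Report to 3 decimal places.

0.123 V

For a concentration cell E°cell = 0, since both electrodes use the same couple.
The compartment with the higher Cu^+(aq) concentration (0.0134 M) acts as the cathode; ions are reduced there and produced at the dilute (0.00011 M) anode.
With n = 1, Ecell = −(0.0592/1)·log([dilute]/[conc]) = −(0.0592/1)·log(0.00011/0.0134) = +0.123 V.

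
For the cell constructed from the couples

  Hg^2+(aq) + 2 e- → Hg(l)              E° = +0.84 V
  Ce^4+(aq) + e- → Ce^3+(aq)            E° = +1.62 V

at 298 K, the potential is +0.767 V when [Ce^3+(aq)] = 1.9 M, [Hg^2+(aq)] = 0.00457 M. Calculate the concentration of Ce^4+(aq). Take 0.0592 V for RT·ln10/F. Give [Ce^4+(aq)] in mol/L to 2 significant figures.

0.077 M

Ce⁴⁺/Ce³⁺ is the cathode (higher E°); E°cell = +1.62 − (+0.84) = +0.78 V with n = 2.
Since E = E° − (0.0592/n)·log Q, log Q = n(E° − E)/0.0592 = 0.439.
The balanced reaction is 2 Ce^4+(aq) + Hg(l) → 2 Ce^3+(aq) + Hg^2+(aq), so Q = ([Ce^3+(aq)]^2·[Hg^2+(aq)]) / [Ce^4+(aq)]^2.
Isolating [Ce^4+(aq)] in Q = 10^{0.439} yields log [Ce^4+(aq)] = −1.111, i.e. 0.077 M.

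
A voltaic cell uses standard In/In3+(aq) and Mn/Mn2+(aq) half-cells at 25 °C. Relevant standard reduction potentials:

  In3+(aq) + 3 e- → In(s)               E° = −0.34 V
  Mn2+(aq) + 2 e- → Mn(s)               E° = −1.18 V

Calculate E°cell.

+0.84 V

Of the two couples in this cell, the one with the more positive reduction potential is reduced at the cathode: here that is In³⁺/In (−0.34 V); Mn²⁺/Mn (−1.18 V) is the anode.
E°cell = E°(cathode) − E°(anode) = −0.34 − (−1.18) = +0.84 V.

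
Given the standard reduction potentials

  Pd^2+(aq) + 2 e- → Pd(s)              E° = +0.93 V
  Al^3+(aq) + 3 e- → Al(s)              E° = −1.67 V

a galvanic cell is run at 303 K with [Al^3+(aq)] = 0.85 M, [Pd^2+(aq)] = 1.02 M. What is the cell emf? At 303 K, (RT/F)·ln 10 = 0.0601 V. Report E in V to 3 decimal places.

+2.602 V

The Pd²⁺/Pd couple has the more positive E°, so it is the cathode; Al³⁺/Al is the anode.
The standard potential is +0.93 − (−1.67) = +2.60 V and the balanced reaction transfers n = 6 electrons.
Balancing gives 3 Pd^2+(aq) + 2 Al(s) → 3 Pd(s) + 2 Al^3+(aq); hence Q = [Al^3+(aq)]^2 / [Pd^2+(aq)]^3 = 0.681 (log Q = −0.167).
E = E° − (0.0601/n)·log Q = +2.60 − (0.0601/6)(−0.167) = +2.602 V.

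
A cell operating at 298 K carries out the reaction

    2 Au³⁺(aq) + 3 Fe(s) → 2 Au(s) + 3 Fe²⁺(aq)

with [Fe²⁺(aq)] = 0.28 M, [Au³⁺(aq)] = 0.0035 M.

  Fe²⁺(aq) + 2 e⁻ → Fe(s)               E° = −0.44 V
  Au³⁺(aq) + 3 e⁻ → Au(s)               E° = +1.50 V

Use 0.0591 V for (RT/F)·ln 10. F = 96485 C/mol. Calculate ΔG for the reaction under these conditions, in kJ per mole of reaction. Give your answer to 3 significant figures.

−1100 kJ/mol

With Au³⁺/Au reduced at the cathode, E°cell = +1.50 − (−0.44) = +1.94 V and n = 6.
The reaction quotient is [Fe²⁺(aq)]^3 / [Au³⁺(aq)]^2 = 1.79×10^3; by Nernst, E = +1.94 − (0.0591/6)(3.253) = +1.9080 V.
ΔG = −nFE = −(6)(96485)(+1.9080) J/mol = −1100 kJ/mol.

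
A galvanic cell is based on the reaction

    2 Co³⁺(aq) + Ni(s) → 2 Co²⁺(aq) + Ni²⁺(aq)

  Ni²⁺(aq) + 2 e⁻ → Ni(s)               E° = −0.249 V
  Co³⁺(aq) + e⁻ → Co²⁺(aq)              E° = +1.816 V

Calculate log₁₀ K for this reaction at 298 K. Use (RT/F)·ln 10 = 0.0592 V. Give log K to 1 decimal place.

log K = 69.8

The Co³⁺/Co²⁺ couple is reduced (cathode); E°cell = +1.816 − (−0.249) = +2.065 V with n = 2.
At equilibrium E = 0, so log K = nE°cell / 0.0592 = (2)(+2.065) / 0.0592 = 69.8.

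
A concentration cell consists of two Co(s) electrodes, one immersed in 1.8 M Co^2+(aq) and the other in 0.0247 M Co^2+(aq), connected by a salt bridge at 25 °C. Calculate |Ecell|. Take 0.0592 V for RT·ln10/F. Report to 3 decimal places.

0.055 V

For a concentration cell E°cell = 0, since both electrodes use the same couple.
The compartment with the higher Co^2+(aq) concentration (1.8 M) acts as the cathode; ions are reduced there and produced at the dilute (0.0247 M) anode.
With n = 2, Ecell = −(0.0592/2)·log([dilute]/[conc]) = −(0.0592/2)·log(0.0247/1.8) = +0.055 V.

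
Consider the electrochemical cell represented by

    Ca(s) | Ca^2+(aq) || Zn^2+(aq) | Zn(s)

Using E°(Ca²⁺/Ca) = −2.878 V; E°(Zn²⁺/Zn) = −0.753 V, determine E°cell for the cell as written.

By convention the left-hand electrode in cell notation is the anode (oxidation) and the right-hand electrode is the cathode (reduction).
E°cell = E°(right) − E°(left) = −0.753 − (−2.878) = +2.125 V.

+2.125 V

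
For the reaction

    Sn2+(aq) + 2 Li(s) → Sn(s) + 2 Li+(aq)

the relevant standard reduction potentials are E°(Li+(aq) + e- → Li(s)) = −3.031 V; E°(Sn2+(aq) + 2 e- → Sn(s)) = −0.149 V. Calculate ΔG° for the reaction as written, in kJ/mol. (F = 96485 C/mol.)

−556 kJ/mol

In the reaction as written Sn2+(aq) is reduced, so the Sn²⁺/Sn couple is the cathode and Li⁺/Li is the anode.
E°cell = −0.149 − (−3.031) = +2.882 V; balancing electrons gives n = 2.
ΔG° = −nFE°cell = −(2)(96485)(+2.882) J/mol = −556 kJ/mol.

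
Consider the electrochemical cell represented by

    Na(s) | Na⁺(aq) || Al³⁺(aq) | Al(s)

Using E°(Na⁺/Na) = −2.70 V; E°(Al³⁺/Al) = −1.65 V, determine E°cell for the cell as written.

+1.05 V

By convention the left-hand electrode in cell notation is the anode (oxidation) and the right-hand electrode is the cathode (reduction).
E°cell = E°(right) − E°(left) = −1.65 − (−2.70) = +1.05 V.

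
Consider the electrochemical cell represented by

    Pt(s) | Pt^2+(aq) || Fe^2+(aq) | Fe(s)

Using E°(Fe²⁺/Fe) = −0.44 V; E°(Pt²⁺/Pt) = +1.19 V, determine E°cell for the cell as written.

By convention the left-hand electrode in cell notation is the anode (oxidation) and the right-hand electrode is the cathode (reduction).
E°cell = E°(right) − E°(left) = −0.44 − (+1.19) = −1.63 V.
The negative sign shows that, as written, the cell would require an external voltage to drive the reaction.

−1.63 V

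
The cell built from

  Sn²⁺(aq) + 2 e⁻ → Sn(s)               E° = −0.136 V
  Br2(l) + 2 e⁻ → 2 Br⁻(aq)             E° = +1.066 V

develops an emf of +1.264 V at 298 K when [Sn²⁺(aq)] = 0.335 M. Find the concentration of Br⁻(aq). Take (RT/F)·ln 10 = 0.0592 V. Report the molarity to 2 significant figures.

0.15 M

With Br₂/Br⁻ at the cathode and Sn²⁺/Sn at the anode, E°cell = +1.066 − (−0.136) = +1.202 V (n = 2).
Rearranging E = E° − (0.0592/n)·log Q gives log Q = 2(+1.202 − (+1.264))/0.0592 = −2.095.
The balanced reaction is Br2(l) + Sn(s) → 2 Br⁻(aq) + Sn²⁺(aq), so Q = [Br⁻(aq)]^2·[Sn²⁺(aq)].
Isolating [Br⁻(aq)] in Q = 10^{−2.095} yields log [Br⁻(aq)] = −0.810, i.e. 0.15 M.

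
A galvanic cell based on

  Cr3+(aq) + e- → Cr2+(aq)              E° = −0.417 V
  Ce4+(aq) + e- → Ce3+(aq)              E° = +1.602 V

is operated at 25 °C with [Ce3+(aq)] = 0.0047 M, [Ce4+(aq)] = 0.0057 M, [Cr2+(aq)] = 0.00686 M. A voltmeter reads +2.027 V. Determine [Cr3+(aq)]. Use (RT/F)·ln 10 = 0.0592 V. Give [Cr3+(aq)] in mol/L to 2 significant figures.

The Ce⁴⁺/Ce³⁺ couple has the larger reduction potential, so it is the cathode: E°cell = +1.602 − (−0.417) = +2.019 V and n = 1.
Since E = E° − (0.0592/n)·log Q, log Q = n(E° − E)/0.0592 = −0.135.
Balancing electrons gives Ce4+(aq) + Cr2+(aq) → Ce3+(aq) + Cr3+(aq); thus Q = ([Ce3+(aq)]·[Cr3+(aq)]) / ([Ce4+(aq)]·[Cr2+(aq)]).
Isolating [Cr3+(aq)] in Q = 10^{−0.135} yields log [Cr3+(aq)] = −2.215, i.e. 0.0061 M.

0.0061 M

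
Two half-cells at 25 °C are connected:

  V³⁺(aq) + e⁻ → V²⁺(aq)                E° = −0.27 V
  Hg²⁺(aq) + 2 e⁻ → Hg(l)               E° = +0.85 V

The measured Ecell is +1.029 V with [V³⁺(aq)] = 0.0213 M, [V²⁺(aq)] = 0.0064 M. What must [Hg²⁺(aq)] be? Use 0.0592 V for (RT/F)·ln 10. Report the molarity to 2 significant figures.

0.0093 M

With Hg²⁺/Hg at the cathode and V³⁺/V²⁺ at the anode, E°cell = +0.85 − (−0.27) = +1.12 V (n = 2).
From the Nernst equation, log Q = n(E° − E)/0.0592 = 2·(+1.12 − (+1.029))/0.0592 = 3.074.
The balanced reaction is Hg²⁺(aq) + 2 V²⁺(aq) → Hg(l) + 2 V³⁺(aq), so Q = [V³⁺(aq)]^2 / ([Hg²⁺(aq)]·[V²⁺(aq)]^2).
Isolating [Hg²⁺(aq)] in Q = 10^{3.074} yields log [Hg²⁺(aq)] = −2.030, i.e. 0.0093 M.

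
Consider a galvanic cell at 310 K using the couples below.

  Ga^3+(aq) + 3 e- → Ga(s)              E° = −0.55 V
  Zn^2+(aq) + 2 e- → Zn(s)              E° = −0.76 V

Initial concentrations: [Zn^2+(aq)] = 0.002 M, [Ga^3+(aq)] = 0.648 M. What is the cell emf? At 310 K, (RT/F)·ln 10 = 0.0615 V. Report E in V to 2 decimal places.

Since E°(Ga³⁺/Ga) > E°(Zn²⁺/Zn), Ga³⁺/Ga serves as the cathode.
The standard potential is −0.55 − (−0.76) = +0.21 V and the balanced reaction transfers n = 6 electrons.
For the overall reaction 2 Ga^3+(aq) + 3 Zn(s) → 2 Ga(s) + 3 Zn^2+(aq), Q = [Zn^2+(aq)]^3 / [Ga^3+(aq)]^2 = 1.91×10^−8, giving log Q = −7.720.
Applying E = E° − (RT ln10/nF)·log Q gives +0.21 − (0.0615/6)(−7.720) = +0.29 V.

+0.29 V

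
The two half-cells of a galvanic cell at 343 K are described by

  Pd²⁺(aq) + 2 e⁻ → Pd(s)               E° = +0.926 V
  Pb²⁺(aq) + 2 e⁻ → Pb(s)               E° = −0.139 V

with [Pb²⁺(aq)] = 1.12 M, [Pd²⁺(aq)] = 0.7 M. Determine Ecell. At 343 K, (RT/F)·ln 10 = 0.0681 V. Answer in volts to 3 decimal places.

Pd²⁺/Pd is reduced (cathode, E° = +0.926 V) and Pb²⁺/Pb is oxidized (anode).
E°cell = +0.926 − (−0.139) = +1.065 V, with n = 2 electrons transferred.
Balancing gives Pd²⁺(aq) + Pb(s) → Pd(s) + Pb²⁺(aq); hence Q = [Pb²⁺(aq)] / [Pd²⁺(aq)] = 1.6 (log Q = 0.204).
By the Nernst equation, E = +1.065 − (0.0681/2)·(0.204) = +1.058 V.

+1.058 V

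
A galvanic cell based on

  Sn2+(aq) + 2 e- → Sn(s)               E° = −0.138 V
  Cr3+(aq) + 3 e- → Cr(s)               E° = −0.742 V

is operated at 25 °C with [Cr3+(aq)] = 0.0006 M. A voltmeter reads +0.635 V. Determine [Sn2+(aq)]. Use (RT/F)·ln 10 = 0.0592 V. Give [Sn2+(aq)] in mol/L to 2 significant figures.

Sn²⁺/Sn is the cathode (higher E°); E°cell = −0.138 − (−0.742) = +0.604 V with n = 6.
Rearranging E = E° − (0.0592/n)·log Q gives log Q = 6(+0.604 − (+0.635))/0.0592 = −3.142.
Balancing electrons gives 3 Sn2+(aq) + 2 Cr(s) → 3 Sn(s) + 2 Cr3+(aq); thus Q = [Cr3+(aq)]^2 / [Sn2+(aq)]^3.
Solving for the unknown gives log [Sn2+(aq)] = −1.101, so [Sn2+(aq)] ≈ 0.079 M.

0.079 M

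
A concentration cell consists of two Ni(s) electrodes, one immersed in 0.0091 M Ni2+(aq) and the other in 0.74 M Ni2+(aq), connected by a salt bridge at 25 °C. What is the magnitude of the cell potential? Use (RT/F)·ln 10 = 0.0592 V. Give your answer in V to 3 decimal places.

For a concentration cell E°cell = 0, since both electrodes use the same couple.
The compartment with the higher Ni2+(aq) concentration (0.74 M) acts as the cathode; ions are reduced there and produced at the dilute (0.0091 M) anode.
With n = 2, Ecell = −(0.0592/2)·log([dilute]/[conc]) = −(0.0592/2)·log(0.0091/0.74) = +0.057 V.

0.057 V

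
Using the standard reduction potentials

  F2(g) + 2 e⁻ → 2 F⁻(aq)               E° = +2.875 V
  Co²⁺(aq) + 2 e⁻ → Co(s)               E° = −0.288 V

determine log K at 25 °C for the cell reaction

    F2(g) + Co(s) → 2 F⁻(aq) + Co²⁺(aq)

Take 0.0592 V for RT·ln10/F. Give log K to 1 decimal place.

The F₂/F⁻ couple is reduced (cathode); E°cell = +2.875 − (−0.288) = +3.163 V with n = 2.
At equilibrium E = 0, so log K = nE°cell / 0.0592 = (2)(+3.163) / 0.0592 = 106.9.

log K = 106.9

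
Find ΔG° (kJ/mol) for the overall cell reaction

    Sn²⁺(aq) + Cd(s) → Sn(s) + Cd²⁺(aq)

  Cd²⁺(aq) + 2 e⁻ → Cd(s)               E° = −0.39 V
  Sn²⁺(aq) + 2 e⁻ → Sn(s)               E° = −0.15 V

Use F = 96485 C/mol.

−46.3 kJ/mol

In the reaction as written Sn²⁺(aq) is reduced, so the Sn²⁺/Sn couple is the cathode and Cd²⁺/Cd is the anode.
E°cell = −0.15 − (−0.39) = +0.24 V; balancing electrons gives n = 2.
ΔG° = −nFE°cell = −(2)(96485)(+0.24) J/mol = −46.3 kJ/mol.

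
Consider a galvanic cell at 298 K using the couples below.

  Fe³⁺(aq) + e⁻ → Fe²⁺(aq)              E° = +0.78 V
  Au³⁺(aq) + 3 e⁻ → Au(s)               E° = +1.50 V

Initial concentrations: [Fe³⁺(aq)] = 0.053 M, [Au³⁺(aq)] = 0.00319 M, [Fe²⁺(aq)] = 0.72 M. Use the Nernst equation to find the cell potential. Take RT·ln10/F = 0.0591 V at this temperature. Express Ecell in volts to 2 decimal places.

+0.74 V

Since E°(Au³⁺/Au) > E°(Fe³⁺/Fe²⁺), Au³⁺/Au serves as the cathode.
The standard potential is +1.50 − (+0.78) = +0.72 V and the balanced reaction transfers n = 3 electrons.
The balanced reaction is Au³⁺(aq) + 3 Fe²⁺(aq) → Au(s) + 3 Fe³⁺(aq), so Q = [Fe³⁺(aq)]^3 / ([Au³⁺(aq)]·[Fe²⁺(aq)]^3) = 0.125 and log Q = −0.903.
By the Nernst equation, E = +0.72 − (0.0591/3)·(−0.903) = +0.74 V.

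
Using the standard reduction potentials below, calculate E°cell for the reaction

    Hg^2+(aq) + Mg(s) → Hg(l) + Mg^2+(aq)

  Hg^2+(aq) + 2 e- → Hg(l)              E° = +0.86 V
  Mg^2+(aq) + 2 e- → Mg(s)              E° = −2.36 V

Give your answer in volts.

Hg^2+(aq) gains electrons, so the Hg²⁺/Hg couple is the cathode; the Mg²⁺/Mg couple is the anode.
E°cell = E°(cathode) − E°(anode) = +0.86 − (−2.36) = +3.22 V.

+3.22 V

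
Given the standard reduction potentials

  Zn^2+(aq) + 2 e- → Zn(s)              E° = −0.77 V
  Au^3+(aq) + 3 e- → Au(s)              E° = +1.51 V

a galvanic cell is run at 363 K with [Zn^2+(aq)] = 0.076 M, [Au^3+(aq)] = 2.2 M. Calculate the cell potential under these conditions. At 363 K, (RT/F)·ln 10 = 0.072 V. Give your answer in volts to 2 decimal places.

+2.33 V

Since E°(Au³⁺/Au) > E°(Zn²⁺/Zn), Au³⁺/Au serves as the cathode.
E°cell = +1.51 − (−0.77) = +2.28 V, with n = 6 electrons transferred.
The balanced reaction is 2 Au^3+(aq) + 3 Zn(s) → 2 Au(s) + 3 Zn^2+(aq), so Q = [Zn^2+(aq)]^3 / [Au^3+(aq)]^2 = 9.07×10^−5 and log Q = −4.042.
Applying E = E° − (RT ln10/nF)·log Q gives +2.28 − (0.072/6)(−4.042) = +2.33 V.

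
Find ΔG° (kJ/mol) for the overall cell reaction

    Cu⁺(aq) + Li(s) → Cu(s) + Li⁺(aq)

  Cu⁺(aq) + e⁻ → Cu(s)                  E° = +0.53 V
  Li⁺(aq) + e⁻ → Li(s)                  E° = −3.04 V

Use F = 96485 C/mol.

In the reaction as written Cu⁺(aq) is reduced, so the Cu⁺/Cu couple is the cathode and Li⁺/Li is the anode.
E°cell = +0.53 − (−3.04) = +3.57 V; balancing electrons gives n = 1.
ΔG° = −nFE°cell = −(1)(96485)(+3.57) J/mol = −344 kJ/mol.

−344 kJ/mol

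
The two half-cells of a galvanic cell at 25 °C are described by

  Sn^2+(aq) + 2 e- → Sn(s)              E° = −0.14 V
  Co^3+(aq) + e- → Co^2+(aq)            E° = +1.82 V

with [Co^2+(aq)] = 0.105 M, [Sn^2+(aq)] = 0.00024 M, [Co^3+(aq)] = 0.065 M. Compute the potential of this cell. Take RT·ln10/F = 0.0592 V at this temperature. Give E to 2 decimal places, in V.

Co³⁺/Co²⁺ is reduced (cathode, E° = +1.82 V) and Sn²⁺/Sn is oxidized (anode).
The standard potential is +1.82 − (−0.14) = +1.96 V and the balanced reaction transfers n = 2 electrons.
Balancing gives 2 Co^3+(aq) + Sn(s) → 2 Co^2+(aq) + Sn^2+(aq); hence Q = ([Co^2+(aq)]^2·[Sn^2+(aq)]) / [Co^3+(aq)]^2 = 0.000626 (log Q = −3.203).
Applying E = E° − (RT ln10/nF)·log Q gives +1.96 − (0.0592/2)(−3.203) = +2.05 V.

+2.05 V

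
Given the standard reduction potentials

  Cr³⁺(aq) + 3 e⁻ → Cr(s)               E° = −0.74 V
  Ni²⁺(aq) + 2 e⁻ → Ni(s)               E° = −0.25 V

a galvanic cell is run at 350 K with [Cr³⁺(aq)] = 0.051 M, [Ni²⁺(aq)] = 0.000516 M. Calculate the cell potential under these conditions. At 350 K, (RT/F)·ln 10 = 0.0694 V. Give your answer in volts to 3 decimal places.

+0.406 V

Ni²⁺/Ni is reduced (cathode, E° = −0.25 V) and Cr³⁺/Cr is oxidized (anode).
The standard potential is −0.25 − (−0.74) = +0.49 V and the balanced reaction transfers n = 6 electrons.
Balancing gives 3 Ni²⁺(aq) + 2 Cr(s) → 3 Ni(s) + 2 Cr³⁺(aq); hence Q = [Cr³⁺(aq)]^2 / [Ni²⁺(aq)]^3 = 1.89×10^7 (log Q = 7.277).
By the Nernst equation, E = +0.49 − (0.0694/6)·(7.277) = +0.406 V.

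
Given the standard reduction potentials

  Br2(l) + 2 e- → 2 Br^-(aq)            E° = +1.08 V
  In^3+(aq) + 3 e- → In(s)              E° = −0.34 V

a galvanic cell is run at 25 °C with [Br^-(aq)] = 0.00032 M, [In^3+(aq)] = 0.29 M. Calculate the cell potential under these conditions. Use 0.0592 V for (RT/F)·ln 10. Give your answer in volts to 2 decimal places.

+1.64 V

The Br₂/Br⁻ couple has the more positive E°, so it is the cathode; In³⁺/In is the anode.
The standard potential is +1.08 − (−0.34) = +1.42 V and the balanced reaction transfers n = 6 electrons.
The balanced reaction is 3 Br2(l) + 2 In(s) → 6 Br^-(aq) + 2 In^3+(aq), so Q = [Br^-(aq)]^6·[In^3+(aq)]^2 = 9.03×10^−23 and log Q = −22.044.
By the Nernst equation, E = +1.42 − (0.0592/6)·(−22.044) = +1.64 V.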